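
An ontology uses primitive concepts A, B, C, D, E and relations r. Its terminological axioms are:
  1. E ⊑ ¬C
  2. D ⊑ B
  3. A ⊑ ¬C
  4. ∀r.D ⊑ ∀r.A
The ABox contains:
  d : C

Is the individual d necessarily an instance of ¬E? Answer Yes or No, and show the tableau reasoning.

Yes

1. d : ¬E?  L(d) = {C} ∪ {E}
   clash {C, ¬C} at d — d ∈ ¬E
2. Hence d : ¬E: entailed.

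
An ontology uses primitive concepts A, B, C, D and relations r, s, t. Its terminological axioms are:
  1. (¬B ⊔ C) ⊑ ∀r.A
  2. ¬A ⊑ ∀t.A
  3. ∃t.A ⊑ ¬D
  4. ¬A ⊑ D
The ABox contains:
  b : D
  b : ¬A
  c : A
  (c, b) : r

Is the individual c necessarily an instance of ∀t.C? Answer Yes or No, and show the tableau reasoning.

No

1. c : ∀t.C?  L(c) = {A} ∪ {∃t.¬C}
   open: L(c) ⊇ {A, B, ¬C, ∀t.¬A, ∃t.¬C} (+ ∃-successors) — c ∉ ∀t.C possible
2. Hence c : ∀t.C: not entailed.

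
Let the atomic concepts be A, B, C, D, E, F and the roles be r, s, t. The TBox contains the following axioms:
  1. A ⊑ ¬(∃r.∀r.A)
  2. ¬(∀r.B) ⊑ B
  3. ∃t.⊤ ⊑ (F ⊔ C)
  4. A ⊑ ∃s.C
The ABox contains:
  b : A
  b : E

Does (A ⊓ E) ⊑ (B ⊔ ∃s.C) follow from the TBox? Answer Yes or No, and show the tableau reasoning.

Yes

1. (A ⊓ E) ⊑ (B ⊔ ∃s.C)  ⇔  ((A ⊓ E) ⊓ (¬B ⊓ ∀s.¬C)) unsat w.r.t. T
   all branches close; clash {B, ¬B} at x₀
2. Hence (A ⊓ E) ⊑ (B ⊔ ∃s.C): entailed.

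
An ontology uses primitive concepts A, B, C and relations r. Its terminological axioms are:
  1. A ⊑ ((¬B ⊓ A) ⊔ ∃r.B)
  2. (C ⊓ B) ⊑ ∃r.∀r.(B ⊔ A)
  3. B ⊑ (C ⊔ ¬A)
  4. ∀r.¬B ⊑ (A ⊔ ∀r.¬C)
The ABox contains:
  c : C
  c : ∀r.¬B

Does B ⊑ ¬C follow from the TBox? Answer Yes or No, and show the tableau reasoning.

1. B ⊑ ¬C  ⇔  (B ⊓ C) unsat w.r.t. T
   apply at x₀: B⊑(C ⊔ ¬A)
   open: L(x₀) ⊇ {B, C, ¬A, ∃r.B, ∃r.∀r.(B ⊔ A)} (+ ∃-successors)
2. Hence B ⊑ ¬C: not entailed.

No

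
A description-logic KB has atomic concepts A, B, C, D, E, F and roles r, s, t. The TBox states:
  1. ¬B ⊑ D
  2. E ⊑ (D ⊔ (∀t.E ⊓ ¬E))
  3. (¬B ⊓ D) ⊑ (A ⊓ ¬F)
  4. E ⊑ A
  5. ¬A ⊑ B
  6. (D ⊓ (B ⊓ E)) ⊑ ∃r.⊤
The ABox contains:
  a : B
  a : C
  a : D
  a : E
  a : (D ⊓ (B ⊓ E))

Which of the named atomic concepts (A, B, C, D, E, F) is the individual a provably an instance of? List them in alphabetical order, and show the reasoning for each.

{A, B, C, D, E}

1. a : A?  L(a) = {B, C, D, E, (D ⊓ (B ⊓ E))} ∪ {¬A}
   clash {A, ¬A} at a — a ∈ A
2. a : B?  L(a) = {B, C, D, E, (D ⊓ (B ⊓ E))} ∪ {¬B}
   clash {B, ¬B} at a — a ∈ B
3. a : C?  L(a) = {B, C, D, E, (D ⊓ (B ⊓ E))} ∪ {¬C}
   clash {C, ¬C} at a — a ∈ C
4. a : D?  L(a) = {B, C, D, E, (D ⊓ (B ⊓ E))} ∪ {¬D}
   clash {D, ¬D} at a — a ∈ D
5. a : E?  L(a) = {B, C, D, E, (D ⊓ (B ⊓ E))} ∪ {¬E}
   clash {E, ¬E} at a — a ∈ E
6. a : F?  L(a) = {B, C, D, E, (D ⊓ (B ⊓ E))} ∪ {¬F}
   apply at a: E⊑(D ⊔ (∀t.E ⊓ ¬E)); E⊑A; (D ⊓ (B ⊓ E))⊑∃r.⊤
   open: L(a) ⊇ {A, B, C, D, E, …} (+ ∃-successors) — a ∉ F possible
7. Entailed for a: {A, B, C, D, E}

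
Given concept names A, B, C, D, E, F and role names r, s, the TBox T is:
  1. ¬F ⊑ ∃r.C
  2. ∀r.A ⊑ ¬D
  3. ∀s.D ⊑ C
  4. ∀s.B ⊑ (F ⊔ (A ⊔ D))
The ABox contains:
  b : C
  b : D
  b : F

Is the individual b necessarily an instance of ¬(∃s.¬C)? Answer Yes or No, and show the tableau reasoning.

1. b : ¬(∃s.¬C)?  L(b) = {C, D, F} ∪ {∃s.¬C}
   open: L(b) ⊇ {C, D, F, ∃r.¬A, ∃s.¬B, …} (+ ∃-successors) — b ∉ ¬(∃s.¬C) possible
2. Hence b : ¬(∃s.¬C): not entailed.

No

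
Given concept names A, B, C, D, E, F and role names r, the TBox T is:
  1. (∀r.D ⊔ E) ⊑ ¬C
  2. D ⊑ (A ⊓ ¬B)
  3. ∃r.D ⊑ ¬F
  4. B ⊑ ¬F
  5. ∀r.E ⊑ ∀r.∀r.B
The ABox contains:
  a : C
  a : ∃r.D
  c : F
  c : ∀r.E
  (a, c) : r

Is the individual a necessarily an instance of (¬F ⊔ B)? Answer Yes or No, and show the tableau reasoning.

1. a : (¬F ⊔ B)?  L(a) = {C, ∃r.D} ∪ {(F ⊓ ¬B)}
   clash {F, ¬F} at a — a ∈ (¬F ⊔ B)
2. Hence a : (¬F ⊔ B): entailed.

Yes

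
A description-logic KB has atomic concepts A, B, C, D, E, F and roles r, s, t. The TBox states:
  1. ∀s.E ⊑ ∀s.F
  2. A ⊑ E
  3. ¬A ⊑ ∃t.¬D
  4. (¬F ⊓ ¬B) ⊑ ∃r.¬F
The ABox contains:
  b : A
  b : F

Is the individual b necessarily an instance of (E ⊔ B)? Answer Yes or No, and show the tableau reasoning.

Yes

1. b : (E ⊔ B)?  L(b) = {A, F} ∪ {(¬E ⊓ ¬B)}
   clash {E, ¬E} at b — b ∈ (E ⊔ B)
2. Hence b : (E ⊔ B): entailed.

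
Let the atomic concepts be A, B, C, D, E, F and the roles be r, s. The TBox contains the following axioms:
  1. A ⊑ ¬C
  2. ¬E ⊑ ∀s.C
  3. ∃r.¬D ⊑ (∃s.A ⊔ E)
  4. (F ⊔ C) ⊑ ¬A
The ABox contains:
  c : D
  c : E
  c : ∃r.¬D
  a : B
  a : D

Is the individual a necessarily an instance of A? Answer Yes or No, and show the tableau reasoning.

1. a : A?  L(a) = {B, D} ∪ {¬A}
   open: L(a) ⊇ {B, D, E, ¬A, ∀r.D} — a ∉ A possible
2. Hence a : A: not entailed.

No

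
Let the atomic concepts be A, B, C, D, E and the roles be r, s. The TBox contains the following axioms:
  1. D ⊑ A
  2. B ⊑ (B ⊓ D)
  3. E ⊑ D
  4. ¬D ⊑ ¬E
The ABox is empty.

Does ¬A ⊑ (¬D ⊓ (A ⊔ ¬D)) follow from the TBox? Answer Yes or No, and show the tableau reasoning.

1. ¬A ⊑ (¬D ⊓ (A ⊔ ¬D))  ⇔  (¬A ⊓ (D ⊔ (¬A ⊓ D))) unsat w.r.t. T
   all branches close; clash {A, ¬A} at x₀
2. Hence ¬A ⊑ (¬D ⊓ (A ⊔ ¬D)): entailed.

Yes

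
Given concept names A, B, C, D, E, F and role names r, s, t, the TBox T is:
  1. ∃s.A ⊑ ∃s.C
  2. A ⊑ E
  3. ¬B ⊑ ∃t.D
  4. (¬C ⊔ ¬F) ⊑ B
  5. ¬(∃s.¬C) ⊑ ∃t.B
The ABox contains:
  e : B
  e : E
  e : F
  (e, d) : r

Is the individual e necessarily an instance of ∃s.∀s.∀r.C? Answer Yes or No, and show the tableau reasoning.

No

1. e : ∃s.∀s.∀r.C?  L(e) = {B, E, F} ∪ {∀s.∃s.∃r.¬C}
   open: L(e) ⊇ {B, E, F, ∀s.¬A, ∀s.∃s.∃r.¬C, …} (+ ∃-successors) — e ∉ ∃s.∀s.∀r.C possible
2. Hence e : ∃s.∀s.∀r.C: not entailed.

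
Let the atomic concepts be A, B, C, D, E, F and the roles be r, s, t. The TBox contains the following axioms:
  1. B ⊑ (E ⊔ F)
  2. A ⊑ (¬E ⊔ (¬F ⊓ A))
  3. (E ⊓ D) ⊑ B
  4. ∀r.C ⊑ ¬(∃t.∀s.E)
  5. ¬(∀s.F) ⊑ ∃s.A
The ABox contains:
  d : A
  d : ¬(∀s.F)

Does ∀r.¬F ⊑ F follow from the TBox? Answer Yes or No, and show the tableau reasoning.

1. ∀r.¬F ⊑ F  ⇔  (∀r.¬F ⊓ ¬F) unsat w.r.t. T
   open: L(x₀) ⊇ {¬A, ¬B, ¬E, ¬F, ∀r.¬F, …} (+ ∃-successors)
2. Hence ∀r.¬F ⊑ F: not entailed.

No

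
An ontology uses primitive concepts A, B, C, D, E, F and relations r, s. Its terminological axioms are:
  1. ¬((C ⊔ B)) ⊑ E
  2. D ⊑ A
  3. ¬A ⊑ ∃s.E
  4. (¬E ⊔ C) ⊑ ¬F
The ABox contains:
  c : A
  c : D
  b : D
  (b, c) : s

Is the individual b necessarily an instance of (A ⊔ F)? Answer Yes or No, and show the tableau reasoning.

1. b : (A ⊔ F)?  L(b) = {D} ∪ {(¬A ⊓ ¬F)}
   clash {A, ¬A} at b — b ∈ (A ⊔ F)
2. Hence b : (A ⊔ F): entailed.

Yes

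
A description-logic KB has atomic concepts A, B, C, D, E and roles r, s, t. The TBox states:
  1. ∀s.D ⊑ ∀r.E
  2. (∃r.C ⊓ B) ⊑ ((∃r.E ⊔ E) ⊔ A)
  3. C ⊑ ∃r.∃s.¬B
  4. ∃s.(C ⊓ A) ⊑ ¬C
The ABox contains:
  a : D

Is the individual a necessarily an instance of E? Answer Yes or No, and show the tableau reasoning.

1. a : E?  L(a) = {D} ∪ {¬E}
   open: L(a) ⊇ {D, ¬C, ¬E, ∀r.¬C, ∃s.¬D} (+ ∃-successors) — a ∉ E possible
2. Hence a : E: not entailed.

No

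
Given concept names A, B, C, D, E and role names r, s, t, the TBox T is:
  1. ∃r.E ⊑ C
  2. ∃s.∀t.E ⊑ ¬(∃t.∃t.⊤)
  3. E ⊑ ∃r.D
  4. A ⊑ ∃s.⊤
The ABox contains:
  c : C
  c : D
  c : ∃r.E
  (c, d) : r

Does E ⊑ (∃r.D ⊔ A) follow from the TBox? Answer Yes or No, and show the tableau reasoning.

Yes

1. E ⊑ (∃r.D ⊔ A)  ⇔  (E ⊓ (∀r.¬D ⊓ ¬A)) unsat w.r.t. T
   all branches close; clash {D, ¬D} at an ∃-successor
2. Hence E ⊑ (∃r.D ⊔ A): entailed.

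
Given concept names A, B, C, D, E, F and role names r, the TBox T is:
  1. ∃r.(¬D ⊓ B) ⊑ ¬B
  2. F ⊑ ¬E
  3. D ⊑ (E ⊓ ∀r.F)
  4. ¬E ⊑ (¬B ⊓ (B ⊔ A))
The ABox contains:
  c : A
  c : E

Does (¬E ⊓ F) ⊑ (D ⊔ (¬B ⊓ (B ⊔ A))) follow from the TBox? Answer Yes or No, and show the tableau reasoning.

Yes

1. (¬E ⊓ F) ⊑ (D ⊔ (¬B ⊓ (B ⊔ A)))  ⇔  ((¬E ⊓ F) ⊓ (¬D ⊓ (B ⊔ (¬B ⊓ ¬A)))) unsat w.r.t. T
   all branches close; clash {A, ¬A} at x₀
2. Hence (¬E ⊓ F) ⊑ (D ⊔ (¬B ⊓ (B ⊔ A))): entailed.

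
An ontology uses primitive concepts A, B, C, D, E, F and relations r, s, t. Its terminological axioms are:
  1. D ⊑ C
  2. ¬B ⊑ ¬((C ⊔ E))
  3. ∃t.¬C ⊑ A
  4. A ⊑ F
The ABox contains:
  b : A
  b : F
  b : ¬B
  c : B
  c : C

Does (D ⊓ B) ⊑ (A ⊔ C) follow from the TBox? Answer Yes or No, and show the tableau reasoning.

Yes

1. (D ⊓ B) ⊑ (A ⊔ C)  ⇔  ((D ⊓ B) ⊓ (¬A ⊓ ¬C)) unsat w.r.t. T
   all branches close; clash {C, ¬C} at x₀
2. Hence (D ⊓ B) ⊑ (A ⊔ C): entailed.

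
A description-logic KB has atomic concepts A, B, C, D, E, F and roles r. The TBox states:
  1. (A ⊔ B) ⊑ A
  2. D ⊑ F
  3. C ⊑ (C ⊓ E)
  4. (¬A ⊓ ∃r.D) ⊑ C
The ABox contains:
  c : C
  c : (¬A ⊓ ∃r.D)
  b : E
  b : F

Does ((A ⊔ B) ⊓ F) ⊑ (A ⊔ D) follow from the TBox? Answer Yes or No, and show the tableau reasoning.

1. ((A ⊔ B) ⊓ F) ⊑ (A ⊔ D)  ⇔  (((A ⊔ B) ⊓ F) ⊓ (¬A ⊓ ¬D)) unsat w.r.t. T
   all branches close; clash {A, ¬A} at x₀
2. Hence ((A ⊔ B) ⊓ F) ⊑ (A ⊔ D): entailed.

Yes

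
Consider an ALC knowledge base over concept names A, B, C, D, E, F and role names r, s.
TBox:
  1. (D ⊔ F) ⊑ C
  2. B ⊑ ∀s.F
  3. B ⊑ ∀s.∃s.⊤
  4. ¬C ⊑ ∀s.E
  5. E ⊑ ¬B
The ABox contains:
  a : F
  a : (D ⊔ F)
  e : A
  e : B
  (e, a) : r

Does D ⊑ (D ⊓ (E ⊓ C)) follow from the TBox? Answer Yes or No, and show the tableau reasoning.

1. D ⊑ (D ⊓ (E ⊓ C))  ⇔  (D ⊓ (¬D ⊔ (¬E ⊔ ¬C))) unsat w.r.t. T
   open: L(x₀) ⊇ {C, D, ¬B, ¬E}
2. Hence D ⊑ (D ⊓ (E ⊓ C)): not entailed.

No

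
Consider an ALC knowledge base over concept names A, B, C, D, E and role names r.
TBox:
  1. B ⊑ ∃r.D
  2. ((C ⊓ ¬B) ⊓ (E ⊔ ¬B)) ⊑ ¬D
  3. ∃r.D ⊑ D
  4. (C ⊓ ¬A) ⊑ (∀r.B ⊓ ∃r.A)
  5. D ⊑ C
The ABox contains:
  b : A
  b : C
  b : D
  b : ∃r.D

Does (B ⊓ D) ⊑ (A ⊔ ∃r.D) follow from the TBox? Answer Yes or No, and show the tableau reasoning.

1. (B ⊓ D) ⊑ (A ⊔ ∃r.D)  ⇔  ((B ⊓ D) ⊓ (¬A ⊓ ∀r.¬D)) unsat w.r.t. T
   all branches close; clash {D, ¬D} at x₀
2. Hence (B ⊓ D) ⊑ (A ⊔ ∃r.D): entailed.

Yes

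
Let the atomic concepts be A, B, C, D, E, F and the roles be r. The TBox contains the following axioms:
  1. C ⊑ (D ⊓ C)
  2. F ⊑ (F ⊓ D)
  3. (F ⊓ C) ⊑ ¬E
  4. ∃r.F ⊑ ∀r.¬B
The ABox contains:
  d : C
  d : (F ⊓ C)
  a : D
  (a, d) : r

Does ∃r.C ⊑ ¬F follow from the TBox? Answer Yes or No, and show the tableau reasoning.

No

1. ∃r.C ⊑ ¬F  ⇔  (∃r.C ⊓ F) unsat w.r.t. T
   apply at x₀: F⊑(F ⊓ D)
   open: L(x₀) ⊇ {D, F, ¬C, ∀r.¬F, ∃r.C} (+ ∃-successors)
2. Hence ∃r.C ⊑ ¬F: not entailed.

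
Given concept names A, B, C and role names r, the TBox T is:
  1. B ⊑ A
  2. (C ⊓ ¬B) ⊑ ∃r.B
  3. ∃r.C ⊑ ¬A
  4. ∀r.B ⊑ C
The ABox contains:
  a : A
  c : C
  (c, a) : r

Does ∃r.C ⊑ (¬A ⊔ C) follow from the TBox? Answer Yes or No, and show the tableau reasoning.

1. ∃r.C ⊑ (¬A ⊔ C)  ⇔  (∃r.C ⊓ (A ⊓ ¬C)) unsat w.r.t. T
   all branches close; clash {A, ¬A} at x₀
2. Hence ∃r.C ⊑ (¬A ⊔ C): entailed.

Yes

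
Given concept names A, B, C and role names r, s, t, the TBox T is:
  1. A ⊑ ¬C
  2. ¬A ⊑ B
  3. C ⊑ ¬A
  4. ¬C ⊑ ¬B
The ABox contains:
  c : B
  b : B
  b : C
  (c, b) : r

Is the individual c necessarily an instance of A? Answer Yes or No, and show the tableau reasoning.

No

1. c : A?  L(c) = {B} ∪ {¬A}
   open: L(c) ⊇ {B, C, ¬A} — c ∉ A possible
2. Hence c : A: not entailed.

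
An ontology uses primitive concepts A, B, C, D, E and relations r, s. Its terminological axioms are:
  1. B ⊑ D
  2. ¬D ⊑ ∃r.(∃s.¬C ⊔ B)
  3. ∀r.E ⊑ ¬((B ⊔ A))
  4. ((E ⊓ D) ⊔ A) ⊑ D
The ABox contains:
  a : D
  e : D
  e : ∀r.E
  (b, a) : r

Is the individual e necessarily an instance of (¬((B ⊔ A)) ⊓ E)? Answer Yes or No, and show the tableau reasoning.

No

1. e : (¬((B ⊔ A)) ⊓ E)?  L(e) = {D, ∀r.E} ∪ {((B ⊔ A) ⊔ ¬E)}
   apply at e: ∀r.E⊑¬((B ⊔ A))
   open: L(e) ⊇ {D, ¬A, ¬B, ¬E, ∀r.E} — e ∉ (¬((B ⊔ A)) ⊓ E) possible
2. Hence e : (¬((B ⊔ A)) ⊓ E): not entailed.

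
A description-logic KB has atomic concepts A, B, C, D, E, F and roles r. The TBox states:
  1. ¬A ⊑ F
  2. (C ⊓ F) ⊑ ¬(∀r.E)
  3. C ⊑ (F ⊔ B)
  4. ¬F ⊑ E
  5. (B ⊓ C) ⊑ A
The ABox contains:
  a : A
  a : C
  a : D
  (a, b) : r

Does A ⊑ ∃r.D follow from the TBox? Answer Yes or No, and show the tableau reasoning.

No

1. A ⊑ ∃r.D  ⇔  (A ⊓ ∀r.¬D) unsat w.r.t. T
   open: L(x₀) ⊇ {A, F, ¬C, ∀r.¬D}
2. Hence A ⊑ ∃r.D: not entailed.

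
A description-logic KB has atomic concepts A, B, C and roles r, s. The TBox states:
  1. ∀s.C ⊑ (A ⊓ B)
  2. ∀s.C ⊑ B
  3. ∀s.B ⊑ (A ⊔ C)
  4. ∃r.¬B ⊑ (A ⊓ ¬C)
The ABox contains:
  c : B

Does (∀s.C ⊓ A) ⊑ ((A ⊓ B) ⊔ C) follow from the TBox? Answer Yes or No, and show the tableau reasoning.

1. (∀s.C ⊓ A) ⊑ ((A ⊓ B) ⊔ C)  ⇔  ((∀s.C ⊓ A) ⊓ ((¬A ⊔ ¬B) ⊓ ¬C)) unsat w.r.t. T
   all branches close; clash {B, ¬B} at x₀
2. Hence (∀s.C ⊓ A) ⊑ ((A ⊓ B) ⊔ C): entailed.

Yes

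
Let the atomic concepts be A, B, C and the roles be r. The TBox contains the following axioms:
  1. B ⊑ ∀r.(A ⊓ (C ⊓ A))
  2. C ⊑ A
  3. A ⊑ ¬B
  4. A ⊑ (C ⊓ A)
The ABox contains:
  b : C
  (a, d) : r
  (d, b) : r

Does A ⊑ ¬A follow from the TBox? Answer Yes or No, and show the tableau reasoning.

1. A ⊑ ¬A  ⇔  (A ⊓ A) unsat w.r.t. T
   apply at x₀: A⊑¬B; A⊑(C ⊓ A)
   open: L(x₀) ⊇ {A, C, ¬B}
2. Hence A ⊑ ¬A: not entailed.

No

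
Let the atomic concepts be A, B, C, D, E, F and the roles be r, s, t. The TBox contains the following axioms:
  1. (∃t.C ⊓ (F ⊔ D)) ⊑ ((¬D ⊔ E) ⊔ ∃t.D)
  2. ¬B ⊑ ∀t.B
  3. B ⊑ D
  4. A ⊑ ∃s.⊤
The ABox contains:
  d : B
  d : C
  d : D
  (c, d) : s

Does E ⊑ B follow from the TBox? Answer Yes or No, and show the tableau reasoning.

1. E ⊑ B  ⇔  (E ⊓ ¬B) unsat w.r.t. T
   apply at x₀: ¬B⊑∀t.B
   open: L(x₀) ⊇ {E, ¬A, ¬B, ∀t.B, ∀t.¬C}
2. Hence E ⊑ B: not entailed.

No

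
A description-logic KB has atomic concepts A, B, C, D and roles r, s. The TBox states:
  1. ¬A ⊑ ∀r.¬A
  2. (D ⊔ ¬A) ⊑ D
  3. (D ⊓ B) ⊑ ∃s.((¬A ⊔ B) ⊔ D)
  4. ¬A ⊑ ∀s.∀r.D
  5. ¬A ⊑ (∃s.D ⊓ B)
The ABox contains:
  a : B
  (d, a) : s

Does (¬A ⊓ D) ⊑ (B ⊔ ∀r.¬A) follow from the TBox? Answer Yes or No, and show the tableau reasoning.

Yes

1. (¬A ⊓ D) ⊑ (B ⊔ ∀r.¬A)  ⇔  ((¬A ⊓ D) ⊓ (¬B ⊓ ∃r.A)) unsat w.r.t. T
   all branches close; clash {B, ¬B} at x₀
2. Hence (¬A ⊓ D) ⊑ (B ⊔ ∀r.¬A): entailed.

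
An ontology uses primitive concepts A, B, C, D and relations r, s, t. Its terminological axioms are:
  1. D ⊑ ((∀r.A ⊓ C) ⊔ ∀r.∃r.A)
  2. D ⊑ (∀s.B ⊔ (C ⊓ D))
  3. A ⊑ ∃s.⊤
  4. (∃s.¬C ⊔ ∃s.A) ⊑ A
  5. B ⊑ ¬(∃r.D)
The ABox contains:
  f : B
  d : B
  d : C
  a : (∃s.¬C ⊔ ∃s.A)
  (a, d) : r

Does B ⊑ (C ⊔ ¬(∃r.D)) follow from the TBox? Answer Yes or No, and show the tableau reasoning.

Yes

1. B ⊑ (C ⊔ ¬(∃r.D))  ⇔  (B ⊓ (¬C ⊓ ∃r.D)) unsat w.r.t. T
   all branches close; clash {C, ¬C} at x₀
2. Hence B ⊑ (C ⊔ ¬(∃r.D)): entailed.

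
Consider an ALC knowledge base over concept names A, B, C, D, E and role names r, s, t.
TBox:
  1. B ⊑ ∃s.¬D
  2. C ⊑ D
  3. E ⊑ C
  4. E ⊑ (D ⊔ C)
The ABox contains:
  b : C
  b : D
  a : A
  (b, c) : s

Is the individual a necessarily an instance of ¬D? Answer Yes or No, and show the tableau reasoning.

1. a : ¬D?  L(a) = {A} ∪ {D}
   open: L(a) ⊇ {A, D, ¬B, ¬E} — a ∉ ¬D possible
2. Hence a : ¬D: not entailed.

No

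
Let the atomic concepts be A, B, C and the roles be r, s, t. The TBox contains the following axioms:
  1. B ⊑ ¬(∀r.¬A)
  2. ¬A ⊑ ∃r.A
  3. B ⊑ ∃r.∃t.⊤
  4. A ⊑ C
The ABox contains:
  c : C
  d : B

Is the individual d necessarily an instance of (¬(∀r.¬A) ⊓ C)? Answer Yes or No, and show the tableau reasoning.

1. d : (¬(∀r.¬A) ⊓ C)?  L(d) = {B} ∪ {(∀r.¬A ⊔ ¬C)}
   apply at d: B⊑¬(∀r.¬A); B⊑∃r.∃t.⊤
   open: L(d) ⊇ {B, ¬A, ¬C, ∃r.A, ∃r.∃t.⊤} (+ ∃-successors) — d ∉ (¬(∀r.¬A) ⊓ C) possible
2. Hence d : (¬(∀r.¬A) ⊓ C): not entailed.

No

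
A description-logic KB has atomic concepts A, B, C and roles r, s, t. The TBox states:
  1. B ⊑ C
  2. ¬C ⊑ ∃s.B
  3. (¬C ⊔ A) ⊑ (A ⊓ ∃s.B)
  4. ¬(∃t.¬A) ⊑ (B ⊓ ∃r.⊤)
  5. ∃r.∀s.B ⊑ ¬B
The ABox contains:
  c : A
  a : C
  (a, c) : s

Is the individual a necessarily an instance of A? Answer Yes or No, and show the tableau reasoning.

1. a : A?  L(a) = {C} ∪ {¬A}
   open: L(a) ⊇ {C, ¬A, ∀r.∃s.¬B, ∃t.¬A} (+ ∃-successors) — a ∉ A possible
2. Hence a : A: not entailed.

No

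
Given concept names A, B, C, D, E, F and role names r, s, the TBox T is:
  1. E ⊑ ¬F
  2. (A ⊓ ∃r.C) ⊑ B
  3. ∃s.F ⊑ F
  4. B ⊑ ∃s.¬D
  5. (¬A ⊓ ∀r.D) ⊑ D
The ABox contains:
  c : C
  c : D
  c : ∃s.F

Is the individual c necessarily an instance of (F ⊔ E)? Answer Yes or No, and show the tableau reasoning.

1. c : (F ⊔ E)?  L(c) = {C, D, ∃s.F} ∪ {(¬F ⊓ ¬E)}
   clash {F, ¬F} at c — c ∈ (F ⊔ E)
2. Hence c : (F ⊔ E): entailed.

Yes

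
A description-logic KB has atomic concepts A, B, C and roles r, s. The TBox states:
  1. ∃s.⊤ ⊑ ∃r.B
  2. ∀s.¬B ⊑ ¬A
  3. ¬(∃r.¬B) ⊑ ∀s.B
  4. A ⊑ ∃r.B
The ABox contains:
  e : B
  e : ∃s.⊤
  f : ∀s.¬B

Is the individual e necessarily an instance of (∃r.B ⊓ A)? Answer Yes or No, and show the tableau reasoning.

1. e : (∃r.B ⊓ A)?  L(e) = {B, ∃s.⊤} ∪ {(∀r.¬B ⊔ ¬A)}
   apply at e: ∃s.⊤⊑∃r.B
   open: L(e) ⊇ {B, ¬A, ∃r.B, ∃r.¬B, ∃s.⊤} (+ ∃-successors) — e ∉ (∃r.B ⊓ A) possible
2. Hence e : (∃r.B ⊓ A): not entailed.

No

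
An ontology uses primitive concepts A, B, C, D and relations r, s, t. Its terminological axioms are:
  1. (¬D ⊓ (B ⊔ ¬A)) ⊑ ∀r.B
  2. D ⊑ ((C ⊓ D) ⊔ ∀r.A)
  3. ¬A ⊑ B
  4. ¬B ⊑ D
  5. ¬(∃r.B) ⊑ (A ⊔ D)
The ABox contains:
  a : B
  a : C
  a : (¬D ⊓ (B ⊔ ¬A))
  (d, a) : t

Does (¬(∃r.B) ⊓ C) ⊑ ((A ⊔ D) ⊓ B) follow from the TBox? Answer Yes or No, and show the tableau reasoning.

No

1. (¬(∃r.B) ⊓ C) ⊑ ((A ⊔ D) ⊓ B)  ⇔  ((∀r.¬B ⊓ C) ⊓ ((¬A ⊓ ¬D) ⊔ ¬B)) unsat w.r.t. T
   apply at x₀: ¬(∃r.B)⊑(A ⊔ D)
   open: L(x₀) ⊇ {A, C, D, ¬B, ∀r.¬B}
2. Hence (¬(∃r.B) ⊓ C) ⊑ ((A ⊔ D) ⊓ B): not entailed.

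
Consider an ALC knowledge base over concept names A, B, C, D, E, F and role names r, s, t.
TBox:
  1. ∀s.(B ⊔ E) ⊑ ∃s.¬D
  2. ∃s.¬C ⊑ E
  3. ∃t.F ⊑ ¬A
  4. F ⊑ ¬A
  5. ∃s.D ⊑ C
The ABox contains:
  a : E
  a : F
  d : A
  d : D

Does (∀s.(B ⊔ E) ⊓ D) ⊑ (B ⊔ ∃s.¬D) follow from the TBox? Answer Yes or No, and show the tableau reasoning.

1. (∀s.(B ⊔ E) ⊓ D) ⊑ (B ⊔ ∃s.¬D)  ⇔  ((∀s.(B ⊔ E) ⊓ D) ⊓ (¬B ⊓ ∀s.D)) unsat w.r.t. T
   all branches close; clash {D, ¬D} at an ∃-successor
2. Hence (∀s.(B ⊔ E) ⊓ D) ⊑ (B ⊔ ∃s.¬D): entailed.

Yes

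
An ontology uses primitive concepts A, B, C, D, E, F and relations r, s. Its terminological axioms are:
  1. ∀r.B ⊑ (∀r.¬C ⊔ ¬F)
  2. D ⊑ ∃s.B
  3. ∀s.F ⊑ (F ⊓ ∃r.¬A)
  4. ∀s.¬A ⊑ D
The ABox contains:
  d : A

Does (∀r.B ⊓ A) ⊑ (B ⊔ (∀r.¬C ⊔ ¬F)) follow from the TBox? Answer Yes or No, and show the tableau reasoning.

1. (∀r.B ⊓ A) ⊑ (B ⊔ (∀r.¬C ⊔ ¬F))  ⇔  ((∀r.B ⊓ A) ⊓ (¬B ⊓ (∃r.C ⊓ F))) unsat w.r.t. T
   all branches close; clash {F, ¬F} at x₀
2. Hence (∀r.B ⊓ A) ⊑ (B ⊔ (∀r.¬C ⊔ ¬F)): entailed.

Yes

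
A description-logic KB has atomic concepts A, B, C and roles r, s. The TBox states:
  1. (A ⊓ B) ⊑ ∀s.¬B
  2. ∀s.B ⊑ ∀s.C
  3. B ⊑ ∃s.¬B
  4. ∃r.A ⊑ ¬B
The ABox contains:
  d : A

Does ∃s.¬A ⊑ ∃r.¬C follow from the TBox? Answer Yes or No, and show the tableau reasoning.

1. ∃s.¬A ⊑ ∃r.¬C  ⇔  (∃s.¬A ⊓ ∀r.C) unsat w.r.t. T
   open: L(x₀) ⊇ {¬A, ¬B, ∀r.C, ∃s.¬A, ∃s.¬B} (+ ∃-successors)
2. Hence ∃s.¬A ⊑ ∃r.¬C: not entailed.

No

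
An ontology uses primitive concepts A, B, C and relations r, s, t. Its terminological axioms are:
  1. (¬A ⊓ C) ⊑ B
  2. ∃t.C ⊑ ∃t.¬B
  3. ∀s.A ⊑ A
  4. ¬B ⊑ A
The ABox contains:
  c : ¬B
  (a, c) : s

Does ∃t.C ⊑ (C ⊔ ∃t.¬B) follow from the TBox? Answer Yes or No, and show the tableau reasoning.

Yes

1. ∃t.C ⊑ (C ⊔ ∃t.¬B)  ⇔  (∃t.C ⊓ (¬C ⊓ ∀t.B)) unsat w.r.t. T
   all branches close; clash {B, ¬B} at an ∃-successor
2. Hence ∃t.C ⊑ (C ⊔ ∃t.¬B): entailed.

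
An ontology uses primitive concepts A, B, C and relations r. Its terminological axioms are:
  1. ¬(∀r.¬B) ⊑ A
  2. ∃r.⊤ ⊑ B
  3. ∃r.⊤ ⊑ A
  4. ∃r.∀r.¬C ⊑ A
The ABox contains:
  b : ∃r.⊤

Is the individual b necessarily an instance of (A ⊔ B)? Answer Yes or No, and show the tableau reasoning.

1. b : (A ⊔ B)?  L(b) = {∃r.⊤} ∪ {(¬A ⊓ ¬B)}
   clash {A, ¬A} at b — b ∈ (A ⊔ B)
2. Hence b : (A ⊔ B): entailed.

Yes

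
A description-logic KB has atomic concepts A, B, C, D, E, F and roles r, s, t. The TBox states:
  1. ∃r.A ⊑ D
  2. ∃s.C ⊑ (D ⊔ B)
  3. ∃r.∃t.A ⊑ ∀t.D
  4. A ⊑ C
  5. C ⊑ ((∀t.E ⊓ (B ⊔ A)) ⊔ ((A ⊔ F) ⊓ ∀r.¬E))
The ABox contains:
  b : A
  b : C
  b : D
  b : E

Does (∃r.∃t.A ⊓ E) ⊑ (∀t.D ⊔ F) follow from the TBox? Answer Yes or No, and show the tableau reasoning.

Yes

1. (∃r.∃t.A ⊓ E) ⊑ (∀t.D ⊔ F)  ⇔  ((∃r.∃t.A ⊓ E) ⊓ (∃t.¬D ⊓ ¬F)) unsat w.r.t. T
   all branches close; clash {F, ¬F} at x₀
2. Hence (∃r.∃t.A ⊓ E) ⊑ (∀t.D ⊔ F): entailed.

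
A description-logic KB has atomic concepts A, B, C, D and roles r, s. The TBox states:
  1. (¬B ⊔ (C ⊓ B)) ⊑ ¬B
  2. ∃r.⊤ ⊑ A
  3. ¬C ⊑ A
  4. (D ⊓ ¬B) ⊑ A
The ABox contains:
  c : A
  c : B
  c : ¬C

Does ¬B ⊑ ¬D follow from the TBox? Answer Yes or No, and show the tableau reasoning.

No

1. ¬B ⊑ ¬D  ⇔  (¬B ⊓ D) unsat w.r.t. T
   open: L(x₀) ⊇ {A, C, D, ¬B, ∀r.⊥}
2. Hence ¬B ⊑ ¬D: not entailed.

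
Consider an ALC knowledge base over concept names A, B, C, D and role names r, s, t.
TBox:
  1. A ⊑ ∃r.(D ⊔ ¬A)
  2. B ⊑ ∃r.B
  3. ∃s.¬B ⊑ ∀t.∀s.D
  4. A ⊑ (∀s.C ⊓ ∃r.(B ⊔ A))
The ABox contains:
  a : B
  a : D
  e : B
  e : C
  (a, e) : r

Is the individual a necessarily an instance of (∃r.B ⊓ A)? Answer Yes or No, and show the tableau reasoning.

1. a : (∃r.B ⊓ A)?  L(a) = {B, D} ∪ {(∀r.¬B ⊔ ¬A)}
   apply at a: B⊑∃r.B
   open: L(a) ⊇ {B, D, ¬A, ∀s.B, ∃r.B} (+ ∃-successors) — a ∉ (∃r.B ⊓ A) possible
2. Hence a : (∃r.B ⊓ A): not entailed.

No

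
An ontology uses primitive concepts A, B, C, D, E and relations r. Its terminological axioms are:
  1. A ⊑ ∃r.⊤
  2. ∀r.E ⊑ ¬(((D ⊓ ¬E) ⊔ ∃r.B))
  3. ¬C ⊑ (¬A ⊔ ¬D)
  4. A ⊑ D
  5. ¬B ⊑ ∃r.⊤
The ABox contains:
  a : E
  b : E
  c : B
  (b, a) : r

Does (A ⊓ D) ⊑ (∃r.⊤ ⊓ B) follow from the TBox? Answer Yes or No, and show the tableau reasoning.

No

1. (A ⊓ D) ⊑ (∃r.⊤ ⊓ B)  ⇔  ((A ⊓ D) ⊓ (∀r.⊥ ⊔ ¬B)) unsat w.r.t. T
   apply at x₀: A⊑∃r.⊤
   open: L(x₀) ⊇ {A, C, D, ¬B, ∃r.¬E, …} (+ ∃-successors)
2. Hence (A ⊓ D) ⊑ (∃r.⊤ ⊓ B): not entailed.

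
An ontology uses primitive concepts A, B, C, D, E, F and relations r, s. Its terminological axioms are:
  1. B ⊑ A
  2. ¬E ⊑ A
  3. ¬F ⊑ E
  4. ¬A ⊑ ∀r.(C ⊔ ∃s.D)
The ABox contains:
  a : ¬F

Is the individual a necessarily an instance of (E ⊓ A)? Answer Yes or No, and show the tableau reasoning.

1. a : (E ⊓ A)?  L(a) = {¬F} ∪ {(¬E ⊔ ¬A)}
   apply at a: ¬F⊑E
   open: L(a) ⊇ {E, ¬A, ¬B, ¬F, ∀r.(C ⊔ ∃s.D)} — a ∉ (E ⊓ A) possible
2. Hence a : (E ⊓ A): not entailed.

No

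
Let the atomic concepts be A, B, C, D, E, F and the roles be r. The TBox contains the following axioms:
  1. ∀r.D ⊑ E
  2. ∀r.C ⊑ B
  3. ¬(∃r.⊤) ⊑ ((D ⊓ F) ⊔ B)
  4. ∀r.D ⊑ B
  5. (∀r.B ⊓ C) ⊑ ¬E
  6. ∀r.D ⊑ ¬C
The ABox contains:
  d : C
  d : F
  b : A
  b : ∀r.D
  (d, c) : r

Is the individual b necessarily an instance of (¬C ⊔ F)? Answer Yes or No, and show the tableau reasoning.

1. b : (¬C ⊔ F)?  L(b) = {A, ∀r.D} ∪ {(C ⊓ ¬F)}
   clash {C, ¬C} at b — b ∈ (¬C ⊔ F)
2. Hence b : (¬C ⊔ F): entailed.

Yes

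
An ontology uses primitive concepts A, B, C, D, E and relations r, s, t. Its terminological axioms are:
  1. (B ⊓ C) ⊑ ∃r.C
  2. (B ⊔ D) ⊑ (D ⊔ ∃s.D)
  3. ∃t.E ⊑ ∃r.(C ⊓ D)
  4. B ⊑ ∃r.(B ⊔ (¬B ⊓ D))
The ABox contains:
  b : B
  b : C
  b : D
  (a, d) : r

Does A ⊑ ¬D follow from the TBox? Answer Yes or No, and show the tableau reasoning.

1. A ⊑ ¬D  ⇔  (A ⊓ D) unsat w.r.t. T
   open: L(x₀) ⊇ {A, D, ¬B, ∀t.¬E}
2. Hence A ⊑ ¬D: not entailed.

No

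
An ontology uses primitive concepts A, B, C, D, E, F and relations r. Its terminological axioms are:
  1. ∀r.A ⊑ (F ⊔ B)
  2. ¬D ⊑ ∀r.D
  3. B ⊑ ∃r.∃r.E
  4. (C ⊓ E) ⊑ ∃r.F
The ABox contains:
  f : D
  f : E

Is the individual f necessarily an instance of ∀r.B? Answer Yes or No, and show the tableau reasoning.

No

1. f : ∀r.B?  L(f) = {D, E} ∪ {∃r.¬B}
   open: L(f) ⊇ {D, E, ¬B, ¬C, ∃r.¬A, …} (+ ∃-successors) — f ∉ ∀r.B possible
2. Hence f : ∀r.B: not entailed.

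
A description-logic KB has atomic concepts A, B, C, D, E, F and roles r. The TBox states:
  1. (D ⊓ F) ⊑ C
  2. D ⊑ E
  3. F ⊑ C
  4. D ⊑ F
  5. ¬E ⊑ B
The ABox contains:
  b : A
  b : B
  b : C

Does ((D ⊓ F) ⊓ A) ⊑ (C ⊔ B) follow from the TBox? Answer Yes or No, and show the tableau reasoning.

Yes

1. ((D ⊓ F) ⊓ A) ⊑ (C ⊔ B)  ⇔  (((D ⊓ F) ⊓ A) ⊓ (¬C ⊓ ¬B)) unsat w.r.t. T
   all branches close; clash {B, ¬B} at x₀
2. Hence ((D ⊓ F) ⊓ A) ⊑ (C ⊔ B): entailed.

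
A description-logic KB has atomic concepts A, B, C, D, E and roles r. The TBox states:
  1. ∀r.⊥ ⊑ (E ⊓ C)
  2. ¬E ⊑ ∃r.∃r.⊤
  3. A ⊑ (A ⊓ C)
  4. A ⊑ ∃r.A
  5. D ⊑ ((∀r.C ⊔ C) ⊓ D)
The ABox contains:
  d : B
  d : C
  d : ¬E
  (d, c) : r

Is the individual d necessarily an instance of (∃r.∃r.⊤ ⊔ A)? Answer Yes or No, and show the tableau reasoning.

1. d : (∃r.∃r.⊤ ⊔ A)?  L(d) = {B, C, ¬E} ∪ {(∀r.∀r.⊥ ⊓ ¬A)}
   clash {E, ¬E} at d — d ∈ (∃r.∃r.⊤ ⊔ A)
2. Hence d : (∃r.∃r.⊤ ⊔ A): entailed.

Yes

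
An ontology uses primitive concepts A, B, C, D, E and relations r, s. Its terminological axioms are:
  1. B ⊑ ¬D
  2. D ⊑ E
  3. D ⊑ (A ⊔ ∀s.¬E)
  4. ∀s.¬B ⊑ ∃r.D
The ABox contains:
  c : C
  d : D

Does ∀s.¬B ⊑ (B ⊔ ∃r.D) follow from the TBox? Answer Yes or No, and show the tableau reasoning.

Yes

1. ∀s.¬B ⊑ (B ⊔ ∃r.D)  ⇔  (∀s.¬B ⊓ (¬B ⊓ ∀r.¬D)) unsat w.r.t. T
   all branches close; clash {D, ¬D} at an ∃-successor
2. Hence ∀s.¬B ⊑ (B ⊔ ∃r.D): entailed.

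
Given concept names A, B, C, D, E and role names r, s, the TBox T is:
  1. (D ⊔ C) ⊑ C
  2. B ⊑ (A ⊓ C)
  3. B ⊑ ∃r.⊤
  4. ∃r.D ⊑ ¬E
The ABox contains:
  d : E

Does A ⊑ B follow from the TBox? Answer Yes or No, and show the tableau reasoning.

1. A ⊑ B  ⇔  (A ⊓ ¬B) unsat w.r.t. T
   open: L(x₀) ⊇ {A, ¬B, ¬C, ¬D, ∀r.¬D}
2. Hence A ⊑ B: not entailed.

No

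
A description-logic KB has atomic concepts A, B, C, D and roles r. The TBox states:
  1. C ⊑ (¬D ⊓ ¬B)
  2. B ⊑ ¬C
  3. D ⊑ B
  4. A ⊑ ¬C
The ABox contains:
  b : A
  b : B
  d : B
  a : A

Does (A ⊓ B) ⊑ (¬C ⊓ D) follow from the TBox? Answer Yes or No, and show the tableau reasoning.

1. (A ⊓ B) ⊑ (¬C ⊓ D)  ⇔  ((A ⊓ B) ⊓ (C ⊔ ¬D)) unsat w.r.t. T
   apply at x₀: B⊑¬C; A⊑¬C
   open: L(x₀) ⊇ {A, B, ¬C, ¬D}
2. Hence (A ⊓ B) ⊑ (¬C ⊓ D): not entailed.

No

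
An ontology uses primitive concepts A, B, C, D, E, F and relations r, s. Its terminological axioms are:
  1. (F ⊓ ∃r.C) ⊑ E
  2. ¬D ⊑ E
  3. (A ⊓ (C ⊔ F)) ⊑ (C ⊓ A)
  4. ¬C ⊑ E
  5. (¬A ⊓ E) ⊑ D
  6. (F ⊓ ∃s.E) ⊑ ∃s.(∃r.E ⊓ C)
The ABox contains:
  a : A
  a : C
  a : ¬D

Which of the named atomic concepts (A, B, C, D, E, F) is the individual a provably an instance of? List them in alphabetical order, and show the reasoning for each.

{A, C, E}

1. a : A?  L(a) = {A, C, ¬D} ∪ {¬A}
   clash {A, ¬A} at a — a ∈ A
2. a : B?  L(a) = {A, C, ¬D} ∪ {¬B}
   apply at a: ¬D⊑E
   open: L(a) ⊇ {A, C, E, ¬B, ¬D, …} — a ∉ B possible
3. a : C?  L(a) = {A, C, ¬D} ∪ {¬C}
   clash {C, ¬C} at a — a ∈ C
4. a : D?  L(a) = {A, C, ¬D} ∪ {¬D}
   apply at a: ¬D⊑E
   open: L(a) ⊇ {A, C, E, ¬D, ¬F} — a ∉ D possible
5. a : E?  L(a) = {A, C, ¬D} ∪ {¬E}
   clash {E, ¬E} at a — a ∈ E
6. a : F?  L(a) = {A, C, ¬D} ∪ {¬F}
   apply at a: ¬D⊑E
   open: L(a) ⊇ {A, C, E, ¬D, ¬F} — a ∉ F possible
7. Entailed for a: {A, C, E}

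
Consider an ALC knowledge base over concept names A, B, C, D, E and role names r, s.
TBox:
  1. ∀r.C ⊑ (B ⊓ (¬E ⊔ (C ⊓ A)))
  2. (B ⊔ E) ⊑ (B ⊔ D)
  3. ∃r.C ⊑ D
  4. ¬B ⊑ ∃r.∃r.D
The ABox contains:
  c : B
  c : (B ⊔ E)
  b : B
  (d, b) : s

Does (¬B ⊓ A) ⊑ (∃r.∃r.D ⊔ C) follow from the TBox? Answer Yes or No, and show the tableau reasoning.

Yes

1. (¬B ⊓ A) ⊑ (∃r.∃r.D ⊔ C)  ⇔  ((¬B ⊓ A) ⊓ (∀r.∀r.¬D ⊓ ¬C)) unsat w.r.t. T
   all branches close; clash {B, ¬B} at x₀
2. Hence (¬B ⊓ A) ⊑ (∃r.∃r.D ⊔ C): entailed.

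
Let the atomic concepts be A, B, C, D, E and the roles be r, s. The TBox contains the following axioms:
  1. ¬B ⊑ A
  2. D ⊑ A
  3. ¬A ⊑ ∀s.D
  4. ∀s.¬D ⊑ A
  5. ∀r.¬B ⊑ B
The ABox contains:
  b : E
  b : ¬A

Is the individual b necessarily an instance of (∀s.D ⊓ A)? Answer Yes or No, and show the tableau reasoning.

No

1. b : (∀s.D ⊓ A)?  L(b) = {E, ¬A} ∪ {(∃s.¬D ⊔ ¬A)}
   apply at b: ¬A⊑∀s.D
   open: L(b) ⊇ {B, E, ¬A, ¬D, ∀s.D, …} (+ ∃-successors) — b ∉ (∀s.D ⊓ A) possible
2. Hence b : (∀s.D ⊓ A): not entailed.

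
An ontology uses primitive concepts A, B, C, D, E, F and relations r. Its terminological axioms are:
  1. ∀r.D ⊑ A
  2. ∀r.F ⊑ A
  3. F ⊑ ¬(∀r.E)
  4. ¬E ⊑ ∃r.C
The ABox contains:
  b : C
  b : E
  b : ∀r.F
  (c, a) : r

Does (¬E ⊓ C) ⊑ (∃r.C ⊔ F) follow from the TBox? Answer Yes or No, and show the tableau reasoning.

1. (¬E ⊓ C) ⊑ (∃r.C ⊔ F)  ⇔  ((¬E ⊓ C) ⊓ (∀r.¬C ⊓ ¬F)) unsat w.r.t. T
   all branches close; clash {C, ¬C} at an ∃-successor
2. Hence (¬E ⊓ C) ⊑ (∃r.C ⊔ F): entailed.

Yes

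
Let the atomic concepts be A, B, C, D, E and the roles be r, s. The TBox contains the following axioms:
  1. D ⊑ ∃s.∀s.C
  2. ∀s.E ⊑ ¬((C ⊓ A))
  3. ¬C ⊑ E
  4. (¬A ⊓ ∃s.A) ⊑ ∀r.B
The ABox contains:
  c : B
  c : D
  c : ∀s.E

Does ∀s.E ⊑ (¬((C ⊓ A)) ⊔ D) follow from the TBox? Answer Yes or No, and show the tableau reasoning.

1. ∀s.E ⊑ (¬((C ⊓ A)) ⊔ D)  ⇔  (∀s.E ⊓ ((C ⊓ A) ⊓ ¬D)) unsat w.r.t. T
   all branches close; clash {A, ¬A} at x₀
2. Hence ∀s.E ⊑ (¬((C ⊓ A)) ⊔ D): entailed.

Yes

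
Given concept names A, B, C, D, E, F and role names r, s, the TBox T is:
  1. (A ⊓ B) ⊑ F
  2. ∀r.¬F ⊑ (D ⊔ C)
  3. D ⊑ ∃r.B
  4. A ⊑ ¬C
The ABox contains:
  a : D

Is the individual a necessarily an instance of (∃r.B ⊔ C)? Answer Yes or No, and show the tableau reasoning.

Yes

1. a : (∃r.B ⊔ C)?  L(a) = {D} ∪ {(∀r.¬B ⊓ ¬C)}
   clash {B, ¬B} at an ∃-successor — a ∈ (∃r.B ⊔ C)
2. Hence a : (∃r.B ⊔ C): entailed.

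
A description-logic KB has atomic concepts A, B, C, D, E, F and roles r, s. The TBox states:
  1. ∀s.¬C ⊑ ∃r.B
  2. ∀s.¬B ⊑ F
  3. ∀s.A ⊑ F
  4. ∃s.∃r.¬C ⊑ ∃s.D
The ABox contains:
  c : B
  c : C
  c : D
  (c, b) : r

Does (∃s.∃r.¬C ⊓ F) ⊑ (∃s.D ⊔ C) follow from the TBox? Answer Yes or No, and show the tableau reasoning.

1. (∃s.∃r.¬C ⊓ F) ⊑ (∃s.D ⊔ C)  ⇔  ((∃s.∃r.¬C ⊓ F) ⊓ (∀s.¬D ⊓ ¬C)) unsat w.r.t. T
   all branches close; clash {D, ¬D} at an ∃-successor
2. Hence (∃s.∃r.¬C ⊓ F) ⊑ (∃s.D ⊔ C): entailed.

Yes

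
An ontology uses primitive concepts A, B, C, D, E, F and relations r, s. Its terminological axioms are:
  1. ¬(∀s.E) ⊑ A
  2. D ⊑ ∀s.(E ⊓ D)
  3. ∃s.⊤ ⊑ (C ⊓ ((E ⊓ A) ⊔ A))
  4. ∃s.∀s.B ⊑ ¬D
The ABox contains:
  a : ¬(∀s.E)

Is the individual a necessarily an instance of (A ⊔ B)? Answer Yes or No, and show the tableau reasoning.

1. a : (A ⊔ B)?  L(a) = {¬(∀s.E)} ∪ {(¬A ⊓ ¬B)}
   clash {A, ¬A} at a — a ∈ (A ⊔ B)
2. Hence a : (A ⊔ B): entailed.

Yes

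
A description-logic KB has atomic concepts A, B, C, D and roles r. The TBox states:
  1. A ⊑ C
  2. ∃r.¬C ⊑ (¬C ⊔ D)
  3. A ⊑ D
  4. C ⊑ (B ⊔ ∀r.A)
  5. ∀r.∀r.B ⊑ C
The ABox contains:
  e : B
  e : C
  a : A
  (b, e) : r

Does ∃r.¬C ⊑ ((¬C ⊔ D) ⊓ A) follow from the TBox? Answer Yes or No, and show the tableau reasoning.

No

1. ∃r.¬C ⊑ ((¬C ⊔ D) ⊓ A)  ⇔  (∃r.¬C ⊓ ((C ⊓ ¬D) ⊔ ¬A)) unsat w.r.t. T
   apply at x₀: ∃r.¬C⊑(¬C ⊔ D)
   open: L(x₀) ⊇ {¬A, ¬C, ∃r.¬C, ∃r.∃r.¬B} (+ ∃-successors)
2. Hence ∃r.¬C ⊑ ((¬C ⊔ D) ⊓ A): not entailed.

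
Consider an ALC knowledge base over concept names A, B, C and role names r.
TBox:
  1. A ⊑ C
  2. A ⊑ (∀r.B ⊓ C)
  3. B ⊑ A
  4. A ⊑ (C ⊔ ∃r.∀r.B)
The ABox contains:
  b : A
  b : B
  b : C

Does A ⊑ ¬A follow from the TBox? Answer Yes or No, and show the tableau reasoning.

1. A ⊑ ¬A  ⇔  (A ⊓ A) unsat w.r.t. T
   apply at x₀: A⊑C; A⊑(∀r.B ⊓ C); A⊑(C ⊔ ∃r.∀r.B)
   open: L(x₀) ⊇ {A, C, ∀r.B}
2. Hence A ⊑ ¬A: not entailed.

No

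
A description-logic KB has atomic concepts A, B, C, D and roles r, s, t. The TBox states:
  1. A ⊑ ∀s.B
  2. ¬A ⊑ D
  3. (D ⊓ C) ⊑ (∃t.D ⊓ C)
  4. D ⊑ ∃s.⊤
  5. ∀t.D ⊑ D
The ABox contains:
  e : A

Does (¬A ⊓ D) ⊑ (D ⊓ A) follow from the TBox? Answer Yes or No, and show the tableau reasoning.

1. (¬A ⊓ D) ⊑ (D ⊓ A)  ⇔  ((¬A ⊓ D) ⊓ (¬D ⊔ ¬A)) unsat w.r.t. T
   apply at x₀: D⊑∃s.⊤
   open: L(x₀) ⊇ {D, ¬A, ¬C, ∃s.⊤} (+ ∃-successors)
2. Hence (¬A ⊓ D) ⊑ (D ⊓ A): not entailed.

No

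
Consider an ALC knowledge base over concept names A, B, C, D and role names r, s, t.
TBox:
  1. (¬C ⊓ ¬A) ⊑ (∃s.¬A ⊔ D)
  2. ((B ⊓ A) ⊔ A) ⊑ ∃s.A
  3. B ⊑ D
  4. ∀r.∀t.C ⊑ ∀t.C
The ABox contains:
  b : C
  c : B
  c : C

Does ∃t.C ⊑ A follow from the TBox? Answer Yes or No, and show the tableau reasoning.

No

1. ∃t.C ⊑ A  ⇔  (∃t.C ⊓ ¬A) unsat w.r.t. T
   open: L(x₀) ⊇ {C, ¬A, ¬B, ∃r.∃t.¬C, ∃t.C} (+ ∃-successors)
2. Hence ∃t.C ⊑ A: not entailed.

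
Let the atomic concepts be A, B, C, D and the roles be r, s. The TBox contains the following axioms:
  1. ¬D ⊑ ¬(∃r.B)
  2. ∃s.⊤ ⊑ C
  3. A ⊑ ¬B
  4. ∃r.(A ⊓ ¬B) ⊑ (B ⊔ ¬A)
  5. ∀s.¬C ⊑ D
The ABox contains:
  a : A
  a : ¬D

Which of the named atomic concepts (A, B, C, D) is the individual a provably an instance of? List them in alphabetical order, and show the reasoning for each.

{A, C}

1. a : A?  L(a) = {A, ¬D} ∪ {¬A}
   clash {A, ¬A} at a — a ∈ A
2. a : B?  L(a) = {A, ¬D} ∪ {¬B}
   apply at a: ¬D⊑¬(∃r.B)
   open: L(a) ⊇ {A, C, ¬B, ¬D, ∀r.(¬A ⊔ B), …} (+ ∃-successors) — a ∉ B possible
3. a : C?  L(a) = {A, ¬D} ∪ {¬C}
   clash {C, ¬C} at a — a ∈ C
4. a : D?  L(a) = {A, ¬D} ∪ {¬D}
   apply at a: ¬D⊑¬(∃r.B); A⊑¬B
   open: L(a) ⊇ {A, C, ¬B, ¬D, ∀r.(¬A ⊔ B), …} (+ ∃-successors) — a ∉ D possible
5. Entailed for a: {A, C}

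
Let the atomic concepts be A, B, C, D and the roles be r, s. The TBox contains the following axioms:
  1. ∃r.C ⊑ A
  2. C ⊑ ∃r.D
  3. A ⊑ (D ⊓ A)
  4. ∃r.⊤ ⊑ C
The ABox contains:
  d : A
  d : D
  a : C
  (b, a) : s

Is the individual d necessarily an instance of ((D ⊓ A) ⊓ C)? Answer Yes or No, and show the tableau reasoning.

No

1. d : ((D ⊓ A) ⊓ C)?  L(d) = {A, D} ∪ {((¬D ⊔ ¬A) ⊔ ¬C)}
   apply at d: A⊑(D ⊓ A)
   open: L(d) ⊇ {A, D, ¬C, ∀r.⊥} — d ∉ ((D ⊓ A) ⊓ C) possible
2. Hence d : ((D ⊓ A) ⊓ C): not entailed.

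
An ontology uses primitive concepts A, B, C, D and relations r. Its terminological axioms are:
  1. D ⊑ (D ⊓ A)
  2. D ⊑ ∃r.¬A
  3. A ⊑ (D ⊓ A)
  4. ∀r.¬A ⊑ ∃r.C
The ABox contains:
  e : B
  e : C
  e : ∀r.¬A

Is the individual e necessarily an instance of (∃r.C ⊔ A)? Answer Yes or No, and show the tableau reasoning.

1. e : (∃r.C ⊔ A)?  L(e) = {B, C, ∀r.¬A} ∪ {(∀r.¬C ⊓ ¬A)}
   clash {A, ¬A} at e — e ∈ (∃r.C ⊔ A)
2. Hence e : (∃r.C ⊔ A): entailed.

Yes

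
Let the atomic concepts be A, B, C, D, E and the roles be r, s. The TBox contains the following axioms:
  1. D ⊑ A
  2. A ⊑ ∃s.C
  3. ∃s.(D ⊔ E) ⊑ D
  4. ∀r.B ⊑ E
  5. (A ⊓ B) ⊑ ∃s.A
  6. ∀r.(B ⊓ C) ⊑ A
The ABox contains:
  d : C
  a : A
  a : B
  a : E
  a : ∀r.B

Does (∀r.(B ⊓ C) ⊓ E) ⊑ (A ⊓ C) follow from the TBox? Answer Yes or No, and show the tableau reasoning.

1. (∀r.(B ⊓ C) ⊓ E) ⊑ (A ⊓ C)  ⇔  ((∀r.(B ⊓ C) ⊓ E) ⊓ (¬A ⊔ ¬C)) unsat w.r.t. T
   apply at x₀: ∀r.(B ⊓ C)⊑A
   open: L(x₀) ⊇ {A, E, ¬B, ¬C, ¬D, …} (+ ∃-successors)
2. Hence (∀r.(B ⊓ C) ⊓ E) ⊑ (A ⊓ C): not entailed.

No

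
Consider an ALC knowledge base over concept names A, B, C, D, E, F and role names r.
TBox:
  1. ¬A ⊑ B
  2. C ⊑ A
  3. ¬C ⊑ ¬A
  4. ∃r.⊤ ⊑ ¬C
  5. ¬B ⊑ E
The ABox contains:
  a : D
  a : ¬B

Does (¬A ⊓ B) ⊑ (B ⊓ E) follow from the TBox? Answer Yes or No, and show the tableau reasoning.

1. (¬A ⊓ B) ⊑ (B ⊓ E)  ⇔  ((¬A ⊓ B) ⊓ (¬B ⊔ ¬E)) unsat w.r.t. T
   open: L(x₀) ⊇ {B, ¬A, ¬C, ¬E}
2. Hence (¬A ⊓ B) ⊑ (B ⊓ E): not entailed.

No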